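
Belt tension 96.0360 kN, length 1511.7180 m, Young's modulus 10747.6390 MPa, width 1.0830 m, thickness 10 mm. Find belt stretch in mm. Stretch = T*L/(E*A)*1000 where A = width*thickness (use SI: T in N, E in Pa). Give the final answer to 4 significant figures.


A = 1.0830 * 0.01 = 0.01083 m^2
Stretch = 96.0360*1000 * 1511.7180 / (10747.6390e6 * 0.01083) * 1000
Stretch = 1247 mm


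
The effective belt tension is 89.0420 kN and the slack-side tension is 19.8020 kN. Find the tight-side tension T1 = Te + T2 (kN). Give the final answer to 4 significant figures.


T1 = Te + T2 = 89.0420 + 19.8020
T1 = 108.8 kN


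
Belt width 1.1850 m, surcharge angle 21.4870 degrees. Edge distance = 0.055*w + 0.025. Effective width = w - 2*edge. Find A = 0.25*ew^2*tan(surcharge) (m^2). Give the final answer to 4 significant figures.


edge = 0.055*1.1850 + 0.025 = 0.090175 m
ew = 1.1850 - 2*0.090175 = 1.00465 m
A = 0.25 * 1.00465^2 * tan(21.4870 deg)
A = 0.09933 m^2


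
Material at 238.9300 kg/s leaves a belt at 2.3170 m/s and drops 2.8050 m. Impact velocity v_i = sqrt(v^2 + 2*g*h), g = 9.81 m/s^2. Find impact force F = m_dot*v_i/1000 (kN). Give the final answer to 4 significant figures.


v_i = sqrt(2.3170^2 + 2*9.81*2.8050) = 7.77191 m/s
F = 238.9300 * 7.77191 / 1000
F = 1.857 kN


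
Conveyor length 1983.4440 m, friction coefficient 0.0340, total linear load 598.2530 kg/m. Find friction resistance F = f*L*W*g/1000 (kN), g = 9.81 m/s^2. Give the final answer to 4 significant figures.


F = 0.0340 * 1983.4440 * 598.2530 * 9.81 / 1000
F = 395.8 kN


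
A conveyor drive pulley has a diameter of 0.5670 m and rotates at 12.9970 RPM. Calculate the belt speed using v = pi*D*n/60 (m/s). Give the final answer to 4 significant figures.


v = pi * 0.5670 * 12.9970 / 60
v = 0.3859 m/s


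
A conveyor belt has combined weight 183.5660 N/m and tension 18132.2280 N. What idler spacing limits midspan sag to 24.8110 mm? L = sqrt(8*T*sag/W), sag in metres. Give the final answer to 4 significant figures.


sag = 24.8110/1000 = 0.024811 m
L = sqrt(8 * 18132.2280 * 0.024811 / 183.5660)
L = 4.428 m


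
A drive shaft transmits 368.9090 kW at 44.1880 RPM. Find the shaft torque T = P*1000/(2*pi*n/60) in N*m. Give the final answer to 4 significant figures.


omega = 2*pi*44.1880/60 = 4.62736 rad/s
T = 368.9090*1000 / 4.62736
T = 79720 N*m


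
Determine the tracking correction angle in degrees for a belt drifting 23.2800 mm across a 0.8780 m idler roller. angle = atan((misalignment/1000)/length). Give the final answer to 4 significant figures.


misalign_m = 23.2800 / 1000 = 0.023280 m
angle = atan(0.023280 / 0.8780)
angle = 1.519 deg


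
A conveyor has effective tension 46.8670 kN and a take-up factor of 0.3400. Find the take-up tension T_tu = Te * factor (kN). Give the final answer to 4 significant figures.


T_tu = 46.8670 * 0.3400
T_tu = 15.93 kN


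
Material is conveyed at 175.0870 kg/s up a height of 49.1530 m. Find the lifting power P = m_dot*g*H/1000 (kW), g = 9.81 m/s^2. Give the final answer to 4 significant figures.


P = 175.0870 * 9.81 * 49.1530 / 1000
P = 84.43 kW


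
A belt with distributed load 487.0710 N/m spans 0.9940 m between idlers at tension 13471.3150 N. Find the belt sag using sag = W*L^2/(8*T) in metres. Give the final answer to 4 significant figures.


sag = 487.0710 * 0.9940^2 / (8 * 13471.3150)
sag = 0.004465 m


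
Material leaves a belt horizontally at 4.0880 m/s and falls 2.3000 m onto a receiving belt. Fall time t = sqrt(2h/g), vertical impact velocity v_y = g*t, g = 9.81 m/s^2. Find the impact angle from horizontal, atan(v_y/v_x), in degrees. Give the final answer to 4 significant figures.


t = sqrt(2*2.3000/9.81) = 0.68477 s
v_y = 9.81 * 0.68477 = 6.71759 m/s
angle = atan(6.71759 / 4.0880) = 58.68 deg


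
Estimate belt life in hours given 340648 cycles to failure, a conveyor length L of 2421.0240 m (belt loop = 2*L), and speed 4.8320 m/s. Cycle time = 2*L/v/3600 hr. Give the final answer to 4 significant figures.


cycle_time = 2 * 2421.0240 / 4.8320 / 3600 = 0.278355 hr
life = 340648 * 0.278355 = 94820 hours


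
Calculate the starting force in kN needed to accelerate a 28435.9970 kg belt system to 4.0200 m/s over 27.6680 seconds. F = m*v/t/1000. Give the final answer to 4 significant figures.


F = 28435.9970 * 4.0200 / 27.6680 / 1000
F = 4.132 kN


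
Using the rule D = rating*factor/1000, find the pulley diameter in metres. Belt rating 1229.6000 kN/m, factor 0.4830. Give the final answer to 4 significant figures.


D = 1229.6000 * 0.4830 / 1000
D = 0.5939 m


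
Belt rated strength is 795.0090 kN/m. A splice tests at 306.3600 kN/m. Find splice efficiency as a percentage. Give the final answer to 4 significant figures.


Eff = 306.3600 / 795.0090 * 100
Eff = 38.54 %


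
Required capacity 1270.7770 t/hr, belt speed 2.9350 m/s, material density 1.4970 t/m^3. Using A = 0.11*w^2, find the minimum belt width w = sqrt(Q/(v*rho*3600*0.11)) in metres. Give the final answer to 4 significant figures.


A_req = 1270.7770 / (2.9350 * 1.4970 * 3600) = 0.0803409 m^2
w = sqrt(0.0803409 / 0.11)
w = 0.8546 m


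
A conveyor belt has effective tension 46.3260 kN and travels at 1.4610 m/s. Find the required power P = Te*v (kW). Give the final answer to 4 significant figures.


P = Te * v = 46.3260 * 1.4610
P = 67.68 kW


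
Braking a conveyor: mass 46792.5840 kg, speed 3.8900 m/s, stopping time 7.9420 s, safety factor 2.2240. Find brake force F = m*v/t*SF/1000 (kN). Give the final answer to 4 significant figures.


F = 46792.5840 * 3.8900 / 7.9420 * 2.2240 / 1000
F = 50.97 kN


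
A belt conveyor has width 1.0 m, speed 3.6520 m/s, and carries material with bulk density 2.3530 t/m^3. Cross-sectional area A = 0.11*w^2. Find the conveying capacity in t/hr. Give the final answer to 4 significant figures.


A = 0.11 * 1.0^2 = 0.11 m^2
C = 0.11 * 3.6520 * 2.3530 * 3600
C = 3403 t/hr


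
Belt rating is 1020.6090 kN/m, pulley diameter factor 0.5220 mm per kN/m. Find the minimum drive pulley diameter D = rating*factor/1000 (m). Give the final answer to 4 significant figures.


D = 1020.6090 * 0.5220 / 1000
D = 0.5328 m


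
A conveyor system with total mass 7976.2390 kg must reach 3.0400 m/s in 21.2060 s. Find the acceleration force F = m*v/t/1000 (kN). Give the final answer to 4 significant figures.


F = 7976.2390 * 3.0400 / 21.2060 / 1000
F = 1.143 kN


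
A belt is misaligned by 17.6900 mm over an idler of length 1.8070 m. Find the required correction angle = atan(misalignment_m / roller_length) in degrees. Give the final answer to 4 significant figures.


misalign_m = 17.6900 / 1000 = 0.017690 m
angle = atan(0.017690 / 1.8070)
angle = 0.5609 deg


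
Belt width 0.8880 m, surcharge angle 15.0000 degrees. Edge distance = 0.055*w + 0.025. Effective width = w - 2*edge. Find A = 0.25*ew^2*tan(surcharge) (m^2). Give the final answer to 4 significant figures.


edge = 0.055*0.8880 + 0.025 = 0.07384 m
ew = 0.8880 - 2*0.07384 = 0.74032 m
A = 0.25 * 0.74032^2 * tan(15.0000 deg)
A = 0.03671 m^2


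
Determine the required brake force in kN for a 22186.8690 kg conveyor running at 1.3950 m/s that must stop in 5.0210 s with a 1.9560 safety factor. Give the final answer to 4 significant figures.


F = 22186.8690 * 1.3950 / 5.0210 * 1.9560 / 1000
F = 12.06 kN


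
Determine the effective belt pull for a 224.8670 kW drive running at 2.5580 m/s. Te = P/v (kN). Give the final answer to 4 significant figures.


Te = P / v = 224.8670 / 2.5580
Te = 87.91 kN


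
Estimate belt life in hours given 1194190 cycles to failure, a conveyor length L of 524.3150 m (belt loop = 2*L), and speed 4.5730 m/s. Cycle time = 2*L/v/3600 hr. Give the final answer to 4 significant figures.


cycle_time = 2 * 524.3150 / 4.5730 / 3600 = 0.0636969 hr
life = 1194190 * 0.0636969 = 76070 hours


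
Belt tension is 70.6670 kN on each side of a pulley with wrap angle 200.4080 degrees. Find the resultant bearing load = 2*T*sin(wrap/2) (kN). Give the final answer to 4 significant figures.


F = 2 * 70.6670 * sin(200.4080/2 deg)
F = 139.1 kN


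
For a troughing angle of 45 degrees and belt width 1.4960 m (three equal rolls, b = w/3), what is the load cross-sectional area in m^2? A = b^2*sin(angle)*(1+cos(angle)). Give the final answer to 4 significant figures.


b = 1.4960/3 = 0.498667 m
A = 0.498667^2 * sin(45 deg) * (1 + cos(45 deg))
A = 0.3002 m^2


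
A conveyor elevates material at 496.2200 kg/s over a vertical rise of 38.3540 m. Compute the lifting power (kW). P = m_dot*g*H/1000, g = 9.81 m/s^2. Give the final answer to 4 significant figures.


P = 496.2200 * 9.81 * 38.3540 / 1000
P = 186.7 kW


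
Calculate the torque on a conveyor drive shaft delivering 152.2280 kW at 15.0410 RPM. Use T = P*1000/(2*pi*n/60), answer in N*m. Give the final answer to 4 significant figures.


omega = 2*pi*15.0410/60 = 1.57509 rad/s
T = 152.2280*1000 / 1.57509
T = 96650 N*m


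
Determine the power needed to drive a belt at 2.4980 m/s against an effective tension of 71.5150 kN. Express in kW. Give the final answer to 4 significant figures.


P = Te * v = 71.5150 * 2.4980
P = 178.6 kW


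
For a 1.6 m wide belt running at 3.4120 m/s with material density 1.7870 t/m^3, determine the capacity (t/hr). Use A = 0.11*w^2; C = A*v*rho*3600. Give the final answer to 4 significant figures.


A = 0.11 * 1.6^2 = 0.2816 m^2
C = 0.2816 * 3.4120 * 1.7870 * 3600
C = 6181 t/hr


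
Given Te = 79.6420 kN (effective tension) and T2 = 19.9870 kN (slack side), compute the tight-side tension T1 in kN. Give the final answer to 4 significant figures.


T1 = Te + T2 = 79.6420 + 19.9870
T1 = 99.63 kN


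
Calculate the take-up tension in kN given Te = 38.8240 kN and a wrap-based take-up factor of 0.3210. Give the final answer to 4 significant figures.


T_tu = 38.8240 * 0.3210
T_tu = 12.46 kN


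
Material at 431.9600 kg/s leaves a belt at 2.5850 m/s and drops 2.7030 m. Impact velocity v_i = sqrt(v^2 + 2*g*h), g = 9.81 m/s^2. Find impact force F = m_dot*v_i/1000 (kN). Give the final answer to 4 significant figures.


v_i = sqrt(2.5850^2 + 2*9.81*2.7030) = 7.72755 m/s
F = 431.9600 * 7.72755 / 1000
F = 3.338 kN


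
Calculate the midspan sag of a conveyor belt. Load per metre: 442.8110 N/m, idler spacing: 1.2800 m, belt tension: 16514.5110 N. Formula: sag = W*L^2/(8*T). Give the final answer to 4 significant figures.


sag = 442.8110 * 1.2800^2 / (8 * 16514.5110)
sag = 0.005491 m


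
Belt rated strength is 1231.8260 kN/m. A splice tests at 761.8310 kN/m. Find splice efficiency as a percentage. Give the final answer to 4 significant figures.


Eff = 761.8310 / 1231.8260 * 100
Eff = 61.85 %


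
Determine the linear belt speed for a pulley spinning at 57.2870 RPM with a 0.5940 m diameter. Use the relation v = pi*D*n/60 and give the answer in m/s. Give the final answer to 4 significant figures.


v = pi * 0.5940 * 57.2870 / 60
v = 1.782 m/s


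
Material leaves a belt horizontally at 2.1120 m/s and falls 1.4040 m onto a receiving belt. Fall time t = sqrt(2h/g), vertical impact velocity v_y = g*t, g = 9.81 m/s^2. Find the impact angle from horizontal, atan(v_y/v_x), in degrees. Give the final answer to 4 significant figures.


t = sqrt(2*1.4040/9.81) = 0.535013 s
v_y = 9.81 * 0.535013 = 5.24848 m/s
angle = atan(5.24848 / 2.1120) = 68.08 deg


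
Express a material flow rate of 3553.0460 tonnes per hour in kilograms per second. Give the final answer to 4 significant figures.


m_dot = 3553.0460 * 1000 / 3600
m_dot = 987.0 kg/s


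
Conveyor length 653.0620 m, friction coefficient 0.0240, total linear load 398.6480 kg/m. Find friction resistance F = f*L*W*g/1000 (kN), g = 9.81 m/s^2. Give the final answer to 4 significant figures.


F = 0.0240 * 653.0620 * 398.6480 * 9.81 / 1000
F = 61.29 kN


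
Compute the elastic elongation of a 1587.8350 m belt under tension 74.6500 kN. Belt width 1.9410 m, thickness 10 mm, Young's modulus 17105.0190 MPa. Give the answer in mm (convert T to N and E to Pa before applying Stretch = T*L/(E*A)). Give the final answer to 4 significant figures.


A = 1.9410 * 0.01 = 0.01941 m^2
Stretch = 74.6500*1000 * 1587.8350 / (17105.0190e6 * 0.01941) * 1000
Stretch = 357.0 mm


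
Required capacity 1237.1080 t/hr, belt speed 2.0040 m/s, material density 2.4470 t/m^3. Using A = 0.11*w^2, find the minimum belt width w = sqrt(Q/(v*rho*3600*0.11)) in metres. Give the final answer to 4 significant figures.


A_req = 1237.1080 / (2.0040 * 2.4470 * 3600) = 0.0700767 m^2
w = sqrt(0.0700767 / 0.11)
w = 0.7982 m


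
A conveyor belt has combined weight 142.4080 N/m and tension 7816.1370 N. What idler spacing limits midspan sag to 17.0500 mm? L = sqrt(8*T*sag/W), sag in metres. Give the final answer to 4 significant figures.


sag = 17.0500/1000 = 0.017050 m
L = sqrt(8 * 7816.1370 * 0.017050 / 142.4080)
L = 2.736 m


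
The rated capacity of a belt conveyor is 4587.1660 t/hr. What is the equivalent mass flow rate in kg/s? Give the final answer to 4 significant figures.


m_dot = 4587.1660 * 1000 / 3600
m_dot = 1274 kg/s


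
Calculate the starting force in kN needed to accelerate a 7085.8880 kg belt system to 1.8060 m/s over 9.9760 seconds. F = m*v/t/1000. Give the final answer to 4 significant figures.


F = 7085.8880 * 1.8060 / 9.9760 / 1000
F = 1.283 kN


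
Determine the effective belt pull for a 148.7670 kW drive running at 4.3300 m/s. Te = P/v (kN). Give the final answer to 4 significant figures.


Te = P / v = 148.7670 / 4.3300
Te = 34.36 kN


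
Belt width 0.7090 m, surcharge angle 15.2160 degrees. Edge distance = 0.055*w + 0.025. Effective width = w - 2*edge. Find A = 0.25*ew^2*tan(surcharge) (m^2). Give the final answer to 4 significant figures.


edge = 0.055*0.7090 + 0.025 = 0.063995 m
ew = 0.7090 - 2*0.063995 = 0.58101 m
A = 0.25 * 0.58101^2 * tan(15.2160 deg)
A = 0.02295 m^2


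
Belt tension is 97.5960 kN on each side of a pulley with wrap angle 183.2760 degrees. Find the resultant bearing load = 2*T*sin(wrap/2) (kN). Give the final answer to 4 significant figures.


F = 2 * 97.5960 * sin(183.2760/2 deg)
F = 195.1 kN


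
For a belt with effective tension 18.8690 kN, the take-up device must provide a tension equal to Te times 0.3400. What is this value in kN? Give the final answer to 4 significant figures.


T_tu = 18.8690 * 0.3400
T_tu = 6.415 kN


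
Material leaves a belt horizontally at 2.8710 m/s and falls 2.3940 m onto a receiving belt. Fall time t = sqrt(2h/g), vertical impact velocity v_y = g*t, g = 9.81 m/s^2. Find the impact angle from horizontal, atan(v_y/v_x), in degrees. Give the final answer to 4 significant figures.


t = sqrt(2*2.3940/9.81) = 0.698622 s
v_y = 9.81 * 0.698622 = 6.85348 m/s
angle = atan(6.85348 / 2.8710) = 67.27 deg


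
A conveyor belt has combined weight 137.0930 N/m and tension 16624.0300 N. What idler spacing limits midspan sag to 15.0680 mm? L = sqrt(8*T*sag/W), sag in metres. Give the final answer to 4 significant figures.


sag = 15.0680/1000 = 0.015068 m
L = sqrt(8 * 16624.0300 * 0.015068 / 137.0930)
L = 3.823 m


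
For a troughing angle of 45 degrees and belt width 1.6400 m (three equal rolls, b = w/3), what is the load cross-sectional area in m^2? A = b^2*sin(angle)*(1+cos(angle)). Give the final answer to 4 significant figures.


b = 1.6400/3 = 0.546667 m
A = 0.546667^2 * sin(45 deg) * (1 + cos(45 deg))
A = 0.3607 m^2


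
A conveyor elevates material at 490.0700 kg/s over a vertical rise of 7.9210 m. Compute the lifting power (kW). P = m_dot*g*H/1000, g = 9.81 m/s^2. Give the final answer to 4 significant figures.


P = 490.0700 * 9.81 * 7.9210 / 1000
P = 38.08 kW


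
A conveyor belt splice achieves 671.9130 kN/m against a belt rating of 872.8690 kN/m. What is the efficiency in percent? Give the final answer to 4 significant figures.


Eff = 671.9130 / 872.8690 * 100
Eff = 76.98 %


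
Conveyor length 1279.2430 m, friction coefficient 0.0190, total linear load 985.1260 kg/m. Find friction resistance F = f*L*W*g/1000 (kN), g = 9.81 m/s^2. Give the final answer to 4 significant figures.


F = 0.0190 * 1279.2430 * 985.1260 * 9.81 / 1000
F = 234.9 kN


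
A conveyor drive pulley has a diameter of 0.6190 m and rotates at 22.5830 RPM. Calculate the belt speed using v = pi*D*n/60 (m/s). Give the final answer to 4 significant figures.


v = pi * 0.6190 * 22.5830 / 60
v = 0.7319 m/s


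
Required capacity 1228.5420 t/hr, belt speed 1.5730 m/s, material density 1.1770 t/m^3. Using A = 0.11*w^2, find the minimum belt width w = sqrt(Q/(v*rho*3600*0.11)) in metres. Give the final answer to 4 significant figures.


A_req = 1228.5420 / (1.5730 * 1.1770 * 3600) = 0.184324 m^2
w = sqrt(0.184324 / 0.11)
w = 1.294 m


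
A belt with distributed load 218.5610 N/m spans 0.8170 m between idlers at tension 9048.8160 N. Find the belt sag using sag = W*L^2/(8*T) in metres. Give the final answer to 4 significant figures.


sag = 218.5610 * 0.8170^2 / (8 * 9048.8160)
sag = 0.002015 m


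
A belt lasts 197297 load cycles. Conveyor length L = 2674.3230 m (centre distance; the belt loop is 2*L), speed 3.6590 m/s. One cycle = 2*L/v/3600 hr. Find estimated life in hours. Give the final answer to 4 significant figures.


cycle_time = 2 * 2674.3230 / 3.6590 / 3600 = 0.406049 hr
life = 197297 * 0.406049 = 80110 hours


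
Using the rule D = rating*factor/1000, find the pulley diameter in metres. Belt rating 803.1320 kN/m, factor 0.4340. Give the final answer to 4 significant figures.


D = 803.1320 * 0.4340 / 1000
D = 0.3486 m


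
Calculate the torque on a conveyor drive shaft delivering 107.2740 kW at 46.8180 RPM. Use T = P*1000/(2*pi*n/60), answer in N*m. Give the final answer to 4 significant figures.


omega = 2*pi*46.8180/60 = 4.90277 rad/s
T = 107.2740*1000 / 4.90277
T = 21880 N*m


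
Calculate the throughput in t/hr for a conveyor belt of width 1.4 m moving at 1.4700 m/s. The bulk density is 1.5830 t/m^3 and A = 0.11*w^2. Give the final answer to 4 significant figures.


A = 0.11 * 1.4^2 = 0.2156 m^2
C = 0.2156 * 1.4700 * 1.5830 * 3600
C = 1806 t/hr


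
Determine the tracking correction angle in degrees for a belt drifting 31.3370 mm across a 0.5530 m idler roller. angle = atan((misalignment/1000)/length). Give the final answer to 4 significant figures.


misalign_m = 31.3370 / 1000 = 0.031337 m
angle = atan(0.031337 / 0.5530)
angle = 3.243 deg


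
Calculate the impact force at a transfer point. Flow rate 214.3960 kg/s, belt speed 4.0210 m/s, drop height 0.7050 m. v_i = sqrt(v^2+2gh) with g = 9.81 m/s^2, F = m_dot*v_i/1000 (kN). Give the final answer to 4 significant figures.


v_i = sqrt(4.0210^2 + 2*9.81*0.7050) = 5.47727 m/s
F = 214.3960 * 5.47727 / 1000
F = 1.174 kN


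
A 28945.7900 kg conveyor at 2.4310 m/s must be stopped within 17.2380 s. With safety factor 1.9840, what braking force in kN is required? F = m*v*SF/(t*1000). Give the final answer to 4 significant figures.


F = 28945.7900 * 2.4310 / 17.2380 * 1.9840 / 1000
F = 8.099 kN


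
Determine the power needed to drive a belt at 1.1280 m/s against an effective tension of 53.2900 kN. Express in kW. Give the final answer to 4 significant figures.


P = Te * v = 53.2900 * 1.1280
P = 60.11 kW


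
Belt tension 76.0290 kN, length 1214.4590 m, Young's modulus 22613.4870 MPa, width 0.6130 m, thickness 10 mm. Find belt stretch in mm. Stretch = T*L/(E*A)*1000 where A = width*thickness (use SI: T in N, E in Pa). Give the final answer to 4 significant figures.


A = 0.6130 * 0.01 = 0.00613 m^2
Stretch = 76.0290*1000 * 1214.4590 / (22613.4870e6 * 0.00613) * 1000
Stretch = 666.1 mm


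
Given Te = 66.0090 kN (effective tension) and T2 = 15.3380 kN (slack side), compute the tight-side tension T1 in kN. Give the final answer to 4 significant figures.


T1 = Te + T2 = 66.0090 + 15.3380
T1 = 81.35 kN


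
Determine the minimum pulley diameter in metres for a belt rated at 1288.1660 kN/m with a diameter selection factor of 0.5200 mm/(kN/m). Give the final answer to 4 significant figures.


D = 1288.1660 * 0.5200 / 1000
D = 0.6698 m


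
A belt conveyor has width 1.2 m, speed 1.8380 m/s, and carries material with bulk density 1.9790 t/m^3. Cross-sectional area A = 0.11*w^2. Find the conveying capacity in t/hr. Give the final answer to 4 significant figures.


A = 0.11 * 1.2^2 = 0.1584 m^2
C = 0.1584 * 1.8380 * 1.9790 * 3600
C = 2074 t/hr


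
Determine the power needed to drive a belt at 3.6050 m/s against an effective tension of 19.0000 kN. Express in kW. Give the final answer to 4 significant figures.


P = Te * v = 19.0000 * 3.6050
P = 68.50 kW


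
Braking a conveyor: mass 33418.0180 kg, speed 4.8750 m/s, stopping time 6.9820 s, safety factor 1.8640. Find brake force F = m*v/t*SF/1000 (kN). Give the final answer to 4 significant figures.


F = 33418.0180 * 4.8750 / 6.9820 * 1.8640 / 1000
F = 43.49 kN


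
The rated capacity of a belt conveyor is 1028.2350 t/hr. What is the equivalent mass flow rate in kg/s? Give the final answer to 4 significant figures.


m_dot = 1028.2350 * 1000 / 3600
m_dot = 285.6 kg/s


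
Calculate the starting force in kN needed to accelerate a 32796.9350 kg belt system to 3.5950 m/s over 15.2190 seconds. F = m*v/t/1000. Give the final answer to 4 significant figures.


F = 32796.9350 * 3.5950 / 15.2190 / 1000
F = 7.747 kN


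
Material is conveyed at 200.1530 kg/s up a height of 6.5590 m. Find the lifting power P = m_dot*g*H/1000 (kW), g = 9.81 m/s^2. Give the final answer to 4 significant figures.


P = 200.1530 * 9.81 * 6.5590 / 1000
P = 12.88 kW


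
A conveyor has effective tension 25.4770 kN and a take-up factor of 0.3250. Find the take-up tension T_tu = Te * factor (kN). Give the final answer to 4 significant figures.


T_tu = 25.4770 * 0.3250
T_tu = 8.280 kN


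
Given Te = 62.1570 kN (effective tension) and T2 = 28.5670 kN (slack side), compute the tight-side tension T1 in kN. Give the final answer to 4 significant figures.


T1 = Te + T2 = 62.1570 + 28.5670
T1 = 90.72 kN


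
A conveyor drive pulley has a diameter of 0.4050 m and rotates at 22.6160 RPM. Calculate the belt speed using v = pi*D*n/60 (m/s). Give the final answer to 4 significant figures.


v = pi * 0.4050 * 22.6160 / 60
v = 0.4796 m/s


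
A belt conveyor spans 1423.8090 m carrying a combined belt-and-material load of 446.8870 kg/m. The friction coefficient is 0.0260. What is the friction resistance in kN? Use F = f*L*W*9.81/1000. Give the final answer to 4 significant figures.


F = 0.0260 * 1423.8090 * 446.8870 * 9.81 / 1000
F = 162.3 kN


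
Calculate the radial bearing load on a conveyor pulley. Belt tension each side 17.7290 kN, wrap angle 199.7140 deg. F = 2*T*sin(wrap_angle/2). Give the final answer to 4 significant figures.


F = 2 * 17.7290 * sin(199.7140/2 deg)
F = 34.93 kN


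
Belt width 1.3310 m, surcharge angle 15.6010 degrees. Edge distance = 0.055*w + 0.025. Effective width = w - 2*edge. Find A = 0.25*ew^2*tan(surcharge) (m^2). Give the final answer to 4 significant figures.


edge = 0.055*1.3310 + 0.025 = 0.098205 m
ew = 1.3310 - 2*0.098205 = 1.13459 m
A = 0.25 * 1.13459^2 * tan(15.6010 deg)
A = 0.08986 m^2


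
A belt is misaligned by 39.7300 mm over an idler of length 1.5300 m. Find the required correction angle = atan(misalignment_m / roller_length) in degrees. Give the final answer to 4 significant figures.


misalign_m = 39.7300 / 1000 = 0.039730 m
angle = atan(0.039730 / 1.5300)
angle = 1.487 deg


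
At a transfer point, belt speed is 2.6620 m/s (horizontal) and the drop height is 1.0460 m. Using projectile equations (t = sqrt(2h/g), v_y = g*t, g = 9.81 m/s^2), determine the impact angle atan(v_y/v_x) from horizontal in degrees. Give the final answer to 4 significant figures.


t = sqrt(2*1.0460/9.81) = 0.461792 s
v_y = 9.81 * 0.461792 = 4.53018 m/s
angle = atan(4.53018 / 2.6620) = 59.56 deg


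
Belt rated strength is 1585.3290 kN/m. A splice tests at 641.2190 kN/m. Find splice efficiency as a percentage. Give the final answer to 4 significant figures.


Eff = 641.2190 / 1585.3290 * 100
Eff = 40.45 %


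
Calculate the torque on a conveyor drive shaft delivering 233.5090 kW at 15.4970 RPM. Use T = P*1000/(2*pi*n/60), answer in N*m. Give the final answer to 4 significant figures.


omega = 2*pi*15.4970/60 = 1.62284 rad/s
T = 233.5090*1000 / 1.62284
T = 143900 N*m


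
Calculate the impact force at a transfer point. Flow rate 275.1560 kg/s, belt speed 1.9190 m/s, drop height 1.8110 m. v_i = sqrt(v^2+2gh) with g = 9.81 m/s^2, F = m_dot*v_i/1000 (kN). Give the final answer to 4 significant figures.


v_i = sqrt(1.9190^2 + 2*9.81*1.8110) = 6.26214 m/s
F = 275.1560 * 6.26214 / 1000
F = 1.723 kN


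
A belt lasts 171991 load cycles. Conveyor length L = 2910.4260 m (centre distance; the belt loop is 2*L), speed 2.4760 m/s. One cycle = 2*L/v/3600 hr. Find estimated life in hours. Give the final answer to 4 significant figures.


cycle_time = 2 * 2910.4260 / 2.4760 / 3600 = 0.65303 hr
life = 171991 * 0.65303 = 112300 hours


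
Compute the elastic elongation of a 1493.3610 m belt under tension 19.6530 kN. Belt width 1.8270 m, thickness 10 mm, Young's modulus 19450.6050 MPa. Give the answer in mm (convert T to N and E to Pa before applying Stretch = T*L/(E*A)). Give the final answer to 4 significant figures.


A = 1.8270 * 0.01 = 0.01827 m^2
Stretch = 19.6530*1000 * 1493.3610 / (19450.6050e6 * 0.01827) * 1000
Stretch = 82.59 mm


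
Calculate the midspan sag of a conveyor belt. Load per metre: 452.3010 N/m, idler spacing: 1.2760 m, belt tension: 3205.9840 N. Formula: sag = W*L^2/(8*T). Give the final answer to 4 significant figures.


sag = 452.3010 * 1.2760^2 / (8 * 3205.9840)
sag = 0.02871 m


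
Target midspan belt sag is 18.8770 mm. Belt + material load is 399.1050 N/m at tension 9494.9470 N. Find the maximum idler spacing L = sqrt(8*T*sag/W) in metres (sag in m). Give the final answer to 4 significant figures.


sag = 18.8770/1000 = 0.018877 m
L = sqrt(8 * 9494.9470 * 0.018877 / 399.1050)
L = 1.895 m


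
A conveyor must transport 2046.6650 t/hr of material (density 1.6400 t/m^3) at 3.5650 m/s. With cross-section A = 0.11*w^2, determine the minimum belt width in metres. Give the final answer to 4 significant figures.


A_req = 2046.6650 / (3.5650 * 1.6400 * 3600) = 0.0972391 m^2
w = sqrt(0.0972391 / 0.11)
w = 0.9402 m


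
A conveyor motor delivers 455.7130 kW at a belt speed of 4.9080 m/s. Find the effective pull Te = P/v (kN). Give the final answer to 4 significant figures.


Te = P / v = 455.7130 / 4.9080
Te = 92.85 kN


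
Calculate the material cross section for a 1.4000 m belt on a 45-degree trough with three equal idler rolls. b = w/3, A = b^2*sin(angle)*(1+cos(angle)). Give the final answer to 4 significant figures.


b = 1.4000/3 = 0.466667 m
A = 0.466667^2 * sin(45 deg) * (1 + cos(45 deg))
A = 0.2629 m^2


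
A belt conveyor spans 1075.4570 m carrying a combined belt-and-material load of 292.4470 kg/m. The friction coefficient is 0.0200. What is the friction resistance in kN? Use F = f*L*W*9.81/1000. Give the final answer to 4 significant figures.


F = 0.0200 * 1075.4570 * 292.4470 * 9.81 / 1000
F = 61.71 kN


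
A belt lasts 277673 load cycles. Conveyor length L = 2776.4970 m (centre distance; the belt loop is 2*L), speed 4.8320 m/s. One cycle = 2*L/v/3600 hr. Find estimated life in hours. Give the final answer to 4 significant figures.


cycle_time = 2 * 2776.4970 / 4.8320 / 3600 = 0.319226 hr
life = 277673 * 0.319226 = 88640 hours


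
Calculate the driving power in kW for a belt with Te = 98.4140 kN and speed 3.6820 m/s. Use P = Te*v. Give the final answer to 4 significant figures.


P = Te * v = 98.4140 * 3.6820
P = 362.4 kW


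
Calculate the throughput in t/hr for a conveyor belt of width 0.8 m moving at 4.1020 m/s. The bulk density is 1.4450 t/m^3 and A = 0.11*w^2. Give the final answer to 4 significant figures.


A = 0.11 * 0.8^2 = 0.0704 m^2
C = 0.0704 * 4.1020 * 1.4450 * 3600
C = 1502 t/hr


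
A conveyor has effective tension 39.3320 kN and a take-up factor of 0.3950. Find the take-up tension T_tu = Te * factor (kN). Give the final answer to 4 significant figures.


T_tu = 39.3320 * 0.3950
T_tu = 15.54 kN


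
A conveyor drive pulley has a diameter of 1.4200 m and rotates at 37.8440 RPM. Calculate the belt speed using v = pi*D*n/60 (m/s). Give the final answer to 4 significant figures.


v = pi * 1.4200 * 37.8440 / 60
v = 2.814 m/s


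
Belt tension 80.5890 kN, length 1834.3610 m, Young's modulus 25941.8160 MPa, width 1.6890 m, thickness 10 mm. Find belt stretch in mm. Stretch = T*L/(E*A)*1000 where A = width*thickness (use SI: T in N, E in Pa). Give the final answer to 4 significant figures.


A = 1.6890 * 0.01 = 0.01689 m^2
Stretch = 80.5890*1000 * 1834.3610 / (25941.8160e6 * 0.01689) * 1000
Stretch = 337.4 mm


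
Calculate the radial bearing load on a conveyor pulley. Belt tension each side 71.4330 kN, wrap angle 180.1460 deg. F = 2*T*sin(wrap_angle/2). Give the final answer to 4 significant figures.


F = 2 * 71.4330 * sin(180.1460/2 deg)
F = 142.9 kN


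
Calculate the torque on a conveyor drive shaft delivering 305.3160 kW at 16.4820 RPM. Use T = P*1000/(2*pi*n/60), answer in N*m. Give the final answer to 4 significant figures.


omega = 2*pi*16.4820/60 = 1.72599 rad/s
T = 305.3160*1000 / 1.72599
T = 176900 N*m


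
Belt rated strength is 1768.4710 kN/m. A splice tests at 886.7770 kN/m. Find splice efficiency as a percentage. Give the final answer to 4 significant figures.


Eff = 886.7770 / 1768.4710 * 100
Eff = 50.14 %


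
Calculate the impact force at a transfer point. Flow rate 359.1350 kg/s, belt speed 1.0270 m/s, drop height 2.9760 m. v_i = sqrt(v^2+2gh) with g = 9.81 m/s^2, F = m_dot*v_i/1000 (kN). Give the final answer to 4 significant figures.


v_i = sqrt(1.0270^2 + 2*9.81*2.9760) = 7.70998 m/s
F = 359.1350 * 7.70998 / 1000
F = 2.769 kN


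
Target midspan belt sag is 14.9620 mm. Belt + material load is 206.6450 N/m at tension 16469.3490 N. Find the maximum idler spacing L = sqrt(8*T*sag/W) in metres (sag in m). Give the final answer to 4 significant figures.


sag = 14.9620/1000 = 0.014962 m
L = sqrt(8 * 16469.3490 * 0.014962 / 206.6450)
L = 3.089 m


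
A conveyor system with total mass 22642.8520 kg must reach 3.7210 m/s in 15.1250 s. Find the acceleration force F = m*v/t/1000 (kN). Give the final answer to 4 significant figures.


F = 22642.8520 * 3.7210 / 15.1250 / 1000
F = 5.571 kN


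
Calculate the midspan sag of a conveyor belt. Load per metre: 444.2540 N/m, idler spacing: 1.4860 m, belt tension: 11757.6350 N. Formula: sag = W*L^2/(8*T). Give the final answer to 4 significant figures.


sag = 444.2540 * 1.4860^2 / (8 * 11757.6350)
sag = 0.01043 m


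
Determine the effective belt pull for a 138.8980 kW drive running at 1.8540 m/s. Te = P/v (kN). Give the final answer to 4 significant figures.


Te = P / v = 138.8980 / 1.8540
Te = 74.92 kN


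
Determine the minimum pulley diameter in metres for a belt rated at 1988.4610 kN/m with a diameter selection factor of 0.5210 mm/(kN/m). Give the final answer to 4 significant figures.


D = 1988.4610 * 0.5210 / 1000
D = 1.036 m


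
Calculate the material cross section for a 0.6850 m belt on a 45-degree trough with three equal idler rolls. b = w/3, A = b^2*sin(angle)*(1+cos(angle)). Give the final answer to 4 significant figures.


b = 0.6850/3 = 0.228333 m
A = 0.228333^2 * sin(45 deg) * (1 + cos(45 deg))
A = 0.06293 m^2


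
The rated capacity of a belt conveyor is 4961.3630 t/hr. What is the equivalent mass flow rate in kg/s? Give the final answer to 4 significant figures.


m_dot = 4961.3630 * 1000 / 3600
m_dot = 1378 kg/s


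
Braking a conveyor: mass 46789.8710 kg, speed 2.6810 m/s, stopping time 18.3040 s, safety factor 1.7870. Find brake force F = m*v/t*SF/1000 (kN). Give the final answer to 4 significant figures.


F = 46789.8710 * 2.6810 / 18.3040 * 1.7870 / 1000
F = 12.25 kN


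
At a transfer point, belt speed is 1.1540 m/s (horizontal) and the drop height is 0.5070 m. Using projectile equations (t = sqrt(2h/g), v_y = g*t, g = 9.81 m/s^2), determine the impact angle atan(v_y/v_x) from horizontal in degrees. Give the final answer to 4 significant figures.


t = sqrt(2*0.5070/9.81) = 0.321503 s
v_y = 9.81 * 0.321503 = 3.15394 m/s
angle = atan(3.15394 / 1.1540) = 69.90 deg


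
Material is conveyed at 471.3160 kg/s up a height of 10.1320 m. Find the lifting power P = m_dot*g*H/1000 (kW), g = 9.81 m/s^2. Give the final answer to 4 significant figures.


P = 471.3160 * 9.81 * 10.1320 / 1000
P = 46.85 kW


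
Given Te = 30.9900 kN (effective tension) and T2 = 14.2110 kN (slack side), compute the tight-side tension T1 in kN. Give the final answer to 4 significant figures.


T1 = Te + T2 = 30.9900 + 14.2110
T1 = 45.20 kN


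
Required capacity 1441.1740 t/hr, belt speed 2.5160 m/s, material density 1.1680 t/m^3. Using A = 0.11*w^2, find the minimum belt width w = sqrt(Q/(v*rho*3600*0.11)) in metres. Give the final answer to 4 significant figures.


A_req = 1441.1740 / (2.5160 * 1.1680 * 3600) = 0.136226 m^2
w = sqrt(0.136226 / 0.11)
w = 1.113 m


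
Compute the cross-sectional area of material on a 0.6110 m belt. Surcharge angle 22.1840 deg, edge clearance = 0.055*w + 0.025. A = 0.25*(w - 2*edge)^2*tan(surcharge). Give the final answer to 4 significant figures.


edge = 0.055*0.6110 + 0.025 = 0.058605 m
ew = 0.6110 - 2*0.058605 = 0.49379 m
A = 0.25 * 0.49379^2 * tan(22.1840 deg)
A = 0.02486 m^2


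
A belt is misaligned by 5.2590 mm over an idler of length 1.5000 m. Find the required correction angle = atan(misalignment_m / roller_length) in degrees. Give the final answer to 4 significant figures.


misalign_m = 5.2590 / 1000 = 0.005259 m
angle = atan(0.005259 / 1.5000)
angle = 0.2009 deg


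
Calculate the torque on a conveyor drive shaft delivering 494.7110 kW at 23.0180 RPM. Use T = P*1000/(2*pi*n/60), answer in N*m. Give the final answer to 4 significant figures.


omega = 2*pi*23.0180/60 = 2.41044 rad/s
T = 494.7110*1000 / 2.41044
T = 205200 N*m


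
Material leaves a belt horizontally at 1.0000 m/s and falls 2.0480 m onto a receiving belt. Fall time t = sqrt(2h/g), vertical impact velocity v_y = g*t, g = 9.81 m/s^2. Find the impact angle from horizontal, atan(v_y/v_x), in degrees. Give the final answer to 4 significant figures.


t = sqrt(2*2.0480/9.81) = 0.646168 s
v_y = 9.81 * 0.646168 = 6.33891 m/s
angle = atan(6.33891 / 1.0000) = 81.04 deg


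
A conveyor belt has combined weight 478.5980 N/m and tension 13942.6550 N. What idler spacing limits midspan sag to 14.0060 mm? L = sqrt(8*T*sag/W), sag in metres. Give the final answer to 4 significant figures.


sag = 14.0060/1000 = 0.014006 m
L = sqrt(8 * 13942.6550 * 0.014006 / 478.5980)
L = 1.807 m


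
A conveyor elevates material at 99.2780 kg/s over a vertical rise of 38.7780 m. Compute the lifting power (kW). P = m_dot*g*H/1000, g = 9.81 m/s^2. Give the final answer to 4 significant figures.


P = 99.2780 * 9.81 * 38.7780 / 1000
P = 37.77 kW


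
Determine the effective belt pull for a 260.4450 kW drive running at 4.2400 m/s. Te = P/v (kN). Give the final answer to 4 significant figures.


Te = P / v = 260.4450 / 4.2400
Te = 61.43 kN


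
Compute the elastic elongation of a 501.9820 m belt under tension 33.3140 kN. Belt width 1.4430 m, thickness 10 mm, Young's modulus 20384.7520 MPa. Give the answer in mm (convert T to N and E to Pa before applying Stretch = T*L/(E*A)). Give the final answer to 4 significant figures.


A = 1.4430 * 0.01 = 0.01443 m^2
Stretch = 33.3140*1000 * 501.9820 / (20384.7520e6 * 0.01443) * 1000
Stretch = 56.85 mm


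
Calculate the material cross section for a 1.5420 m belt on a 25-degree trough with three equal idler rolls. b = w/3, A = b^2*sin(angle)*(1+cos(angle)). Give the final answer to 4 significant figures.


b = 1.5420/3 = 0.514 m
A = 0.514^2 * sin(25 deg) * (1 + cos(25 deg))
A = 0.2128 m^2


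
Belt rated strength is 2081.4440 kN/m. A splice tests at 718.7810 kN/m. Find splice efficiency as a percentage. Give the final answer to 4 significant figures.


Eff = 718.7810 / 2081.4440 * 100
Eff = 34.53 %


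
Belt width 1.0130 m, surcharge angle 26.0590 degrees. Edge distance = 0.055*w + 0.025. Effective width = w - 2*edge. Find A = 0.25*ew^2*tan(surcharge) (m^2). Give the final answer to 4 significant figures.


edge = 0.055*1.0130 + 0.025 = 0.080715 m
ew = 1.0130 - 2*0.080715 = 0.85157 m
A = 0.25 * 0.85157^2 * tan(26.0590 deg)
A = 0.08865 m^2


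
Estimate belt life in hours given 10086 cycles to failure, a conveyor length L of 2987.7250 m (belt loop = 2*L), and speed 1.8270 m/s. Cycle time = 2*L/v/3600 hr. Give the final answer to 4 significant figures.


cycle_time = 2 * 2987.7250 / 1.8270 / 3600 = 0.90851 hr
life = 10086 * 0.90851 = 9163 hours


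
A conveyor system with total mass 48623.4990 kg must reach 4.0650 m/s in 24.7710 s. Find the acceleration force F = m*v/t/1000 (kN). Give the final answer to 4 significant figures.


F = 48623.4990 * 4.0650 / 24.7710 / 1000
F = 7.979 kN


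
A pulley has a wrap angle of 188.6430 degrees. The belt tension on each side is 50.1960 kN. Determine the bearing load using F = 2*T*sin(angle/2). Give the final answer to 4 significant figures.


F = 2 * 50.1960 * sin(188.6430/2 deg)
F = 100.1 kN


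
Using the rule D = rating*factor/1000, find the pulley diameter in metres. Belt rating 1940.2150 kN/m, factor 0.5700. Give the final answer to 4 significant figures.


D = 1940.2150 * 0.5700 / 1000
D = 1.106 m


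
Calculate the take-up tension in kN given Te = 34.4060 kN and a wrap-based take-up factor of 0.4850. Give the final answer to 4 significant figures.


T_tu = 34.4060 * 0.4850
T_tu = 16.69 kN


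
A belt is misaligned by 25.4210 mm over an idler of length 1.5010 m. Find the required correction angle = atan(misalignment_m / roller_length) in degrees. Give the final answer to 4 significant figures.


misalign_m = 25.4210 / 1000 = 0.025421 m
angle = atan(0.025421 / 1.5010)
angle = 0.9703 deg


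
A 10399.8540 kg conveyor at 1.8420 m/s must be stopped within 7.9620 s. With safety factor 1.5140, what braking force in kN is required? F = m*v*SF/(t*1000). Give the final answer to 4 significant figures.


F = 10399.8540 * 1.8420 / 7.9620 * 1.5140 / 1000
F = 3.643 kN


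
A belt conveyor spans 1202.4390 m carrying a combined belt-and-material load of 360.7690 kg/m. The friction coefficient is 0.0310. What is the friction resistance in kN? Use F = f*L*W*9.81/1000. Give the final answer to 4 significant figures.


F = 0.0310 * 1202.4390 * 360.7690 * 9.81 / 1000
F = 131.9 kN


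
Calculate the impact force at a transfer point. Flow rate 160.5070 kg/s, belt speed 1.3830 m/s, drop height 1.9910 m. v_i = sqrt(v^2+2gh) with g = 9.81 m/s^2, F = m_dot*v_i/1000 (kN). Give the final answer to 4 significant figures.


v_i = sqrt(1.3830^2 + 2*9.81*1.9910) = 6.40126 m/s
F = 160.5070 * 6.40126 / 1000
F = 1.027 kN


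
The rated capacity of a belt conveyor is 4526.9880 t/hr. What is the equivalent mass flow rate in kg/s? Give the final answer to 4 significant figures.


m_dot = 4526.9880 * 1000 / 3600
m_dot = 1257 kg/s


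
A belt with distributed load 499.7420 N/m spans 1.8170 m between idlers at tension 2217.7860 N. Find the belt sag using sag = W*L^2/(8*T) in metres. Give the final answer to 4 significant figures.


sag = 499.7420 * 1.8170^2 / (8 * 2217.7860)
sag = 0.09299 m
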